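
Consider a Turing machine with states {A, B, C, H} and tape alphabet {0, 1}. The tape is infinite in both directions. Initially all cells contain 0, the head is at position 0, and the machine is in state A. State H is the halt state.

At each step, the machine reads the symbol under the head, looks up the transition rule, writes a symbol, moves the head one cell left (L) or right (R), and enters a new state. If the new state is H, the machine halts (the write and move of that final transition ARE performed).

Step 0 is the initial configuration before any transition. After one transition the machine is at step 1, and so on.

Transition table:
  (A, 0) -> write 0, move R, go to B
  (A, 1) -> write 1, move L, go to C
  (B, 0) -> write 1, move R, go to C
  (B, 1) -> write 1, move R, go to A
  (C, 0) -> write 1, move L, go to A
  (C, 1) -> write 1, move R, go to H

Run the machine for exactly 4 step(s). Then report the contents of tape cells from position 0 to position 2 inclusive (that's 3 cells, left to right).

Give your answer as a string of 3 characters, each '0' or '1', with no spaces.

Step 1: in state A at pos 0, read 0 -> (A,0)->write 0,move R,goto B. Now: state=B, head=1, tape[-1..2]=0000 (head:   ^)
Step 2: in state B at pos 1, read 0 -> (B,0)->write 1,move R,goto C. Now: state=C, head=2, tape[-1..3]=00100 (head:    ^)
Step 3: in state C at pos 2, read 0 -> (C,0)->write 1,move L,goto A. Now: state=A, head=1, tape[-1..3]=00110 (head:   ^)
Step 4: in state A at pos 1, read 1 -> (A,1)->write 1,move L,goto C. Now: state=C, head=0, tape[-1..3]=00110 (head:  ^)

Answer: 011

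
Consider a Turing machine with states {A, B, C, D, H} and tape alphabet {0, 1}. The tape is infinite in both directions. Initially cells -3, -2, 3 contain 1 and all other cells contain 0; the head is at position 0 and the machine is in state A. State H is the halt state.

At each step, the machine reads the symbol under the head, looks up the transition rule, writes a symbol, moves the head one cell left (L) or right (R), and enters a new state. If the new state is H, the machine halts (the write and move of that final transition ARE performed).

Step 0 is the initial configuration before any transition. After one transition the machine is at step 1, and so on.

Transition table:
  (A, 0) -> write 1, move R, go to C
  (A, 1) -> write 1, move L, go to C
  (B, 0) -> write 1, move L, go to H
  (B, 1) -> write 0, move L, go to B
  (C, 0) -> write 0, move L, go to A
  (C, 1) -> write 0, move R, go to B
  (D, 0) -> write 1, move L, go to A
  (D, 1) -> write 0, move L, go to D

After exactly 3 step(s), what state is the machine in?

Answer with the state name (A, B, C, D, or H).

Answer: C

Derivation:
Step 1: in state A at pos 0, read 0 -> (A,0)->write 1,move R,goto C. Now: state=C, head=1, tape[-4..4]=011010010 (head:      ^)
Step 2: in state C at pos 1, read 0 -> (C,0)->write 0,move L,goto A. Now: state=A, head=0, tape[-4..4]=011010010 (head:     ^)
Step 3: in state A at pos 0, read 1 -> (A,1)->write 1,move L,goto C. Now: state=C, head=-1, tape[-4..4]=011010010 (head:    ^)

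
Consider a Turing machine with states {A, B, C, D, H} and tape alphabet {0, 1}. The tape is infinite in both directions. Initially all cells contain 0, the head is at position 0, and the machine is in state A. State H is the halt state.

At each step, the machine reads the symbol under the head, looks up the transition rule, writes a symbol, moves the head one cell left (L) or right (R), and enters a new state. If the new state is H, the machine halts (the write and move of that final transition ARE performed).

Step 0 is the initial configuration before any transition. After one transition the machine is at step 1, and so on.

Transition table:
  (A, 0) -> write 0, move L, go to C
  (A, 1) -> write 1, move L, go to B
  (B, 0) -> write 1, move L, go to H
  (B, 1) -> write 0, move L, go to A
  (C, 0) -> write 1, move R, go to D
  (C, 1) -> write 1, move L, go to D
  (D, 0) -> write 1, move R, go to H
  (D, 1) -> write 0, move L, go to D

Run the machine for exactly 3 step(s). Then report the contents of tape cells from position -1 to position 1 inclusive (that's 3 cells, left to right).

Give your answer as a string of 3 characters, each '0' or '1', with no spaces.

Answer: 110

Derivation:
Step 1: in state A at pos 0, read 0 -> (A,0)->write 0,move L,goto C. Now: state=C, head=-1, tape[-2..1]=0000 (head:  ^)
Step 2: in state C at pos -1, read 0 -> (C,0)->write 1,move R,goto D. Now: state=D, head=0, tape[-2..1]=0100 (head:   ^)
Step 3: in state D at pos 0, read 0 -> (D,0)->write 1,move R,goto H. Now: state=H, head=1, tape[-2..2]=01100 (head:    ^)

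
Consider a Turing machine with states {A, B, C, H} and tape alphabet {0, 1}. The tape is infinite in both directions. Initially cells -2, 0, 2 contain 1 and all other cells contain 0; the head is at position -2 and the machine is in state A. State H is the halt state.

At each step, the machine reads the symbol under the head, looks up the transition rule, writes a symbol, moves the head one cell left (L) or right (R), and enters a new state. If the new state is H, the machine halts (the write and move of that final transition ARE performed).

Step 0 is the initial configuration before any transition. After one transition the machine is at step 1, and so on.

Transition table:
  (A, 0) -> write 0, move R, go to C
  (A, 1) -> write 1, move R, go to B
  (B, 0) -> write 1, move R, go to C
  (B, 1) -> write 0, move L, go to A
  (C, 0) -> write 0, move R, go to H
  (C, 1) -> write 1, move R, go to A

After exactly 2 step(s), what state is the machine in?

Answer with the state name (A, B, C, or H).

Step 1: in state A at pos -2, read 1 -> (A,1)->write 1,move R,goto B. Now: state=B, head=-1, tape[-3..3]=0101010 (head:   ^)
Step 2: in state B at pos -1, read 0 -> (B,0)->write 1,move R,goto C. Now: state=C, head=0, tape[-3..3]=0111010 (head:    ^)

Answer: C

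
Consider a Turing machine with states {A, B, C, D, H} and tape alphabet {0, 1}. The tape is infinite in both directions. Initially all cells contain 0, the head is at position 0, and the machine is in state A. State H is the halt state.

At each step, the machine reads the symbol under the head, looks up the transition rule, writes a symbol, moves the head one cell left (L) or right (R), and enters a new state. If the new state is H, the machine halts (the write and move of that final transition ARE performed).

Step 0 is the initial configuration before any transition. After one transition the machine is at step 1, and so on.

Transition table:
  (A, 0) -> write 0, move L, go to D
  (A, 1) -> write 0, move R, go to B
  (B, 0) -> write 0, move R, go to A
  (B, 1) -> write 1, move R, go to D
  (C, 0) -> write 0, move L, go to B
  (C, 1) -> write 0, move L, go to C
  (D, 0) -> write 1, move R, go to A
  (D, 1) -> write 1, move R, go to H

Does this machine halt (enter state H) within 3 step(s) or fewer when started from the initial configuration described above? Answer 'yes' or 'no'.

Step 1: in state A at pos 0, read 0 -> (A,0)->write 0,move L,goto D. Now: state=D, head=-1, tape[-2..1]=0000 (head:  ^)
Step 2: in state D at pos -1, read 0 -> (D,0)->write 1,move R,goto A. Now: state=A, head=0, tape[-2..1]=0100 (head:   ^)
Step 3: in state A at pos 0, read 0 -> (A,0)->write 0,move L,goto D. Now: state=D, head=-1, tape[-2..1]=0100 (head:  ^)
After 3 step(s): state = D (not H) -> not halted within 3 -> no

Answer: no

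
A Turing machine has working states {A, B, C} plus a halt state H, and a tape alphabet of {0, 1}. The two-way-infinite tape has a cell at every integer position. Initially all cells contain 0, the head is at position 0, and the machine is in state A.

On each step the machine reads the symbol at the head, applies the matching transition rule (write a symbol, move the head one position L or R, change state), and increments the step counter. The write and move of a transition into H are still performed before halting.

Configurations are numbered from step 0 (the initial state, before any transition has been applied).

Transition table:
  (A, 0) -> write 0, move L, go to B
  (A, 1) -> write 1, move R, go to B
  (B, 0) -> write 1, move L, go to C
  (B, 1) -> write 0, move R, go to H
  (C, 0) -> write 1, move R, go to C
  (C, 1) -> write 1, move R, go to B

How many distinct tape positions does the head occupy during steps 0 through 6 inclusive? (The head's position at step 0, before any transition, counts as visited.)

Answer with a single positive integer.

Step 1: in state A at pos 0, read 0 -> (A,0)->write 0,move L,goto B. Now: state=B, head=-1, tape[-2..1]=0000 (head:  ^)
Step 2: in state B at pos -1, read 0 -> (B,0)->write 1,move L,goto C. Now: state=C, head=-2, tape[-3..1]=00100 (head:  ^)
Step 3: in state C at pos -2, read 0 -> (C,0)->write 1,move R,goto C. Now: state=C, head=-1, tape[-3..1]=01100 (head:   ^)
Step 4: in state C at pos -1, read 1 -> (C,1)->write 1,move R,goto B. Now: state=B, head=0, tape[-3..1]=01100 (head:    ^)
Step 5: in state B at pos 0, read 0 -> (B,0)->write 1,move L,goto C. Now: state=C, head=-1, tape[-3..1]=01110 (head:   ^)
Step 6: in state C at pos -1, read 1 -> (C,1)->write 1,move R,goto B. Now: state=B, head=0, tape[-3..1]=01110 (head:    ^)
Head positions at steps 0..6: starting at 0, distinct positions visited = {-2, -1, 0} -> 3 position(s)

Answer: 3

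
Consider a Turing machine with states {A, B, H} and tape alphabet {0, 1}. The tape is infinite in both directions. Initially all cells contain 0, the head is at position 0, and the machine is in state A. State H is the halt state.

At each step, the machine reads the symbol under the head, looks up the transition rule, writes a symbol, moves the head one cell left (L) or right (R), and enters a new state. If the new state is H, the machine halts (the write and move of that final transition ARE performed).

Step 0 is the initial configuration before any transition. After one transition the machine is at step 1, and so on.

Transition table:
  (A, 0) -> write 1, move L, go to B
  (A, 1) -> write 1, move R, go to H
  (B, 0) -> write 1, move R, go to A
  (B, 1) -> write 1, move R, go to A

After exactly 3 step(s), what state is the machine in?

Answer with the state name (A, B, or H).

Step 1: in state A at pos 0, read 0 -> (A,0)->write 1,move L,goto B. Now: state=B, head=-1, tape[-2..1]=0010 (head:  ^)
Step 2: in state B at pos -1, read 0 -> (B,0)->write 1,move R,goto A. Now: state=A, head=0, tape[-2..1]=0110 (head:   ^)
Step 3: in state A at pos 0, read 1 -> (A,1)->write 1,move R,goto H. Now: state=H, head=1, tape[-2..2]=01100 (head:    ^)

Answer: H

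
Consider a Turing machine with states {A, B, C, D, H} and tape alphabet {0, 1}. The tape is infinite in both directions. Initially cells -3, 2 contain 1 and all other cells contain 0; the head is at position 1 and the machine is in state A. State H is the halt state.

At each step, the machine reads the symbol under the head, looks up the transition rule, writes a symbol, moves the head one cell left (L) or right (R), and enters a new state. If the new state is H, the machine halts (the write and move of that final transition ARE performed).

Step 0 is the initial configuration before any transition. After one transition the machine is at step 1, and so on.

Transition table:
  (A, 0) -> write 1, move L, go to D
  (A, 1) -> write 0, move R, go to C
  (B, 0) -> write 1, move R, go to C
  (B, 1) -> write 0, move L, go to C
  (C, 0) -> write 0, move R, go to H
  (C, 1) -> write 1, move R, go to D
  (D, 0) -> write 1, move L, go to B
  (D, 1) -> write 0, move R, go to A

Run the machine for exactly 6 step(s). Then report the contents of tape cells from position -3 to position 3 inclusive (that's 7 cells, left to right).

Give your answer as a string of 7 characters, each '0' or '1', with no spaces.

Answer: 1011000

Derivation:
Step 1: in state A at pos 1, read 0 -> (A,0)->write 1,move L,goto D. Now: state=D, head=0, tape[-4..3]=01000110 (head:     ^)
Step 2: in state D at pos 0, read 0 -> (D,0)->write 1,move L,goto B. Now: state=B, head=-1, tape[-4..3]=01001110 (head:    ^)
Step 3: in state B at pos -1, read 0 -> (B,0)->write 1,move R,goto C. Now: state=C, head=0, tape[-4..3]=01011110 (head:     ^)
Step 4: in state C at pos 0, read 1 -> (C,1)->write 1,move R,goto D. Now: state=D, head=1, tape[-4..3]=01011110 (head:      ^)
Step 5: in state D at pos 1, read 1 -> (D,1)->write 0,move R,goto A. Now: state=A, head=2, tape[-4..3]=01011010 (head:       ^)
Step 6: in state A at pos 2, read 1 -> (A,1)->write 0,move R,goto C. Now: state=C, head=3, tape[-4..4]=010110000 (head:        ^)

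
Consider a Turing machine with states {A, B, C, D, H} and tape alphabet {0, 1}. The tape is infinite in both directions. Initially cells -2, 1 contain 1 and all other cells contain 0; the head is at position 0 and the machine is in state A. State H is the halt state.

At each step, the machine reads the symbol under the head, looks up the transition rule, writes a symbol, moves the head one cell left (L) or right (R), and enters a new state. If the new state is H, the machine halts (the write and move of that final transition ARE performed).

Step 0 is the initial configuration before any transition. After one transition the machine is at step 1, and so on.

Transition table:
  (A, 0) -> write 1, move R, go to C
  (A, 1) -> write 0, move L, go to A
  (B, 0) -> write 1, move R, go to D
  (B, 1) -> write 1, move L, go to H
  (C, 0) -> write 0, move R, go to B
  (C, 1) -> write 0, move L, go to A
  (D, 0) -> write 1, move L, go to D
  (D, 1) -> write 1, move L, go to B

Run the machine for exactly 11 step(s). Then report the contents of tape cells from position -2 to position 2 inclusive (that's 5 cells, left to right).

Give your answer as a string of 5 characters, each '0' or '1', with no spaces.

Answer: 11111

Derivation:
Step 1: in state A at pos 0, read 0 -> (A,0)->write 1,move R,goto C. Now: state=C, head=1, tape[-3..2]=010110 (head:     ^)
Step 2: in state C at pos 1, read 1 -> (C,1)->write 0,move L,goto A. Now: state=A, head=0, tape[-3..2]=010100 (head:    ^)
Step 3: in state A at pos 0, read 1 -> (A,1)->write 0,move L,goto A. Now: state=A, head=-1, tape[-3..2]=010000 (head:   ^)
Step 4: in state A at pos -1, read 0 -> (A,0)->write 1,move R,goto C. Now: state=C, head=0, tape[-3..2]=011000 (head:    ^)
Step 5: in state C at pos 0, read 0 -> (C,0)->write 0,move R,goto B. Now: state=B, head=1, tape[-3..2]=011000 (head:     ^)
Step 6: in state B at pos 1, read 0 -> (B,0)->write 1,move R,goto D. Now: state=D, head=2, tape[-3..3]=0110100 (head:      ^)
Step 7: in state D at pos 2, read 0 -> (D,0)->write 1,move L,goto D. Now: state=D, head=1, tape[-3..3]=0110110 (head:     ^)
Step 8: in state D at pos 1, read 1 -> (D,1)->write 1,move L,goto B. Now: state=B, head=0, tape[-3..3]=0110110 (head:    ^)
Step 9: in state B at pos 0, read 0 -> (B,0)->write 1,move R,goto D. Now: state=D, head=1, tape[-3..3]=0111110 (head:     ^)
Step 10: in state D at pos 1, read 1 -> (D,1)->write 1,move L,goto B. Now: state=B, head=0, tape[-3..3]=0111110 (head:    ^)
Step 11: in state B at pos 0, read 1 -> (B,1)->write 1,move L,goto H. Now: state=H, head=-1, tape[-3..3]=0111110 (head:   ^)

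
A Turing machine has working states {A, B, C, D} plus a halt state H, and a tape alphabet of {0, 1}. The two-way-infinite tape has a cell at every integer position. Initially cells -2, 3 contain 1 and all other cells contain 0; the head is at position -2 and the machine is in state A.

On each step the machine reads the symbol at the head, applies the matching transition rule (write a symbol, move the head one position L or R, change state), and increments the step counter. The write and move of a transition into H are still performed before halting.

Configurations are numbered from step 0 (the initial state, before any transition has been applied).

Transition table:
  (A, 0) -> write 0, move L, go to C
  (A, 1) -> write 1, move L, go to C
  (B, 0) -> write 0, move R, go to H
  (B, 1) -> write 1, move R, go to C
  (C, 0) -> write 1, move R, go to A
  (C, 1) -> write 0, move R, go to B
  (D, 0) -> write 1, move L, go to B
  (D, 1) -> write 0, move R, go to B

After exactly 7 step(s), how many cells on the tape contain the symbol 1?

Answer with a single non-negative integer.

Answer: 3

Derivation:
Step 1: in state A at pos -2, read 1 -> (A,1)->write 1,move L,goto C. Now: state=C, head=-3, tape[-4..4]=001000010 (head:  ^)
Step 2: in state C at pos -3, read 0 -> (C,0)->write 1,move R,goto A. Now: state=A, head=-2, tape[-4..4]=011000010 (head:   ^)
Step 3: in state A at pos -2, read 1 -> (A,1)->write 1,move L,goto C. Now: state=C, head=-3, tape[-4..4]=011000010 (head:  ^)
Step 4: in state C at pos -3, read 1 -> (C,1)->write 0,move R,goto B. Now: state=B, head=-2, tape[-4..4]=001000010 (head:   ^)
Step 5: in state B at pos -2, read 1 -> (B,1)->write 1,move R,goto C. Now: state=C, head=-1, tape[-4..4]=001000010 (head:    ^)
Step 6: in state C at pos -1, read 0 -> (C,0)->write 1,move R,goto A. Now: state=A, head=0, tape[-4..4]=001100010 (head:     ^)
Step 7: in state A at pos 0, read 0 -> (A,0)->write 0,move L,goto C. Now: state=C, head=-1, tape[-4..4]=001100010 (head:    ^)
Cells containing 1 after step 7: {-2, -1, 3} -> 3 cell(s)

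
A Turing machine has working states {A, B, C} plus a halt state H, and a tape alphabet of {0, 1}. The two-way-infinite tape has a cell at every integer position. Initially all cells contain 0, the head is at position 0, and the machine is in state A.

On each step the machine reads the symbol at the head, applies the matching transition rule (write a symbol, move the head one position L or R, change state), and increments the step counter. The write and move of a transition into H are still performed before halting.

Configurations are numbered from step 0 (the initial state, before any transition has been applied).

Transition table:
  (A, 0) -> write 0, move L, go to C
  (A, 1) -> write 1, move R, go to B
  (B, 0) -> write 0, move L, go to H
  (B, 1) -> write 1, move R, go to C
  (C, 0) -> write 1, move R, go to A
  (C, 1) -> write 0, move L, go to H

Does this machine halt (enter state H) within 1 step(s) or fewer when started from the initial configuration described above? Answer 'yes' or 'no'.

Answer: no

Derivation:
Step 1: in state A at pos 0, read 0 -> (A,0)->write 0,move L,goto C. Now: state=C, head=-1, tape[-2..1]=0000 (head:  ^)
After 1 step(s): state = C (not H) -> not halted within 1 -> no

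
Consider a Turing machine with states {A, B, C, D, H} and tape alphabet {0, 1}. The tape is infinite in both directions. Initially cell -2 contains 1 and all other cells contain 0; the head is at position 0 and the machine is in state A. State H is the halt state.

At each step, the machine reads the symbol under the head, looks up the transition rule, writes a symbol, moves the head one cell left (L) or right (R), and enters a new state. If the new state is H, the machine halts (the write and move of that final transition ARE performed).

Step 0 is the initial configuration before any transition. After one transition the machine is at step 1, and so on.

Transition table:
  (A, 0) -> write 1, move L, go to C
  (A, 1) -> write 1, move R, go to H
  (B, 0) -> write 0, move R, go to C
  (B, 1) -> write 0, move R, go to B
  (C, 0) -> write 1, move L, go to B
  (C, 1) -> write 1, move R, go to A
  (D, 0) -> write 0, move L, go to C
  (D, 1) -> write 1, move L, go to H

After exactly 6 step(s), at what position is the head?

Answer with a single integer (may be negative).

Step 1: in state A at pos 0, read 0 -> (A,0)->write 1,move L,goto C. Now: state=C, head=-1, tape[-3..1]=01010 (head:   ^)
Step 2: in state C at pos -1, read 0 -> (C,0)->write 1,move L,goto B. Now: state=B, head=-2, tape[-3..1]=01110 (head:  ^)
Step 3: in state B at pos -2, read 1 -> (B,1)->write 0,move R,goto B. Now: state=B, head=-1, tape[-3..1]=00110 (head:   ^)
Step 4: in state B at pos -1, read 1 -> (B,1)->write 0,move R,goto B. Now: state=B, head=0, tape[-3..1]=00010 (head:    ^)
Step 5: in state B at pos 0, read 1 -> (B,1)->write 0,move R,goto B. Now: state=B, head=1, tape[-3..2]=000000 (head:     ^)
Step 6: in state B at pos 1, read 0 -> (B,0)->write 0,move R,goto C. Now: state=C, head=2, tape[-3..3]=0000000 (head:      ^)

Answer: 2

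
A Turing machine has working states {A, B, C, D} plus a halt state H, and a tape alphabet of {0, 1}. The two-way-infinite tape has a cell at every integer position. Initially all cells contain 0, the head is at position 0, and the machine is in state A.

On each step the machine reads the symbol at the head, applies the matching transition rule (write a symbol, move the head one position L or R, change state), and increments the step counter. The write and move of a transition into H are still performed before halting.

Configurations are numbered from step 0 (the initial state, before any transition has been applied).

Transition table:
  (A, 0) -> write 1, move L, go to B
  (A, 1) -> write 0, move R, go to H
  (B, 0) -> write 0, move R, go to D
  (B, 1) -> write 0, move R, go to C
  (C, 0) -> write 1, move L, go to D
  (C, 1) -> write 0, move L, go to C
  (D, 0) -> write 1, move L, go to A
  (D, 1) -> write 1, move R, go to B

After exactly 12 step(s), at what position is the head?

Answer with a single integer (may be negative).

Answer: -2

Derivation:
Step 1: in state A at pos 0, read 0 -> (A,0)->write 1,move L,goto B. Now: state=B, head=-1, tape[-2..1]=0010 (head:  ^)
Step 2: in state B at pos -1, read 0 -> (B,0)->write 0,move R,goto D. Now: state=D, head=0, tape[-2..1]=0010 (head:   ^)
Step 3: in state D at pos 0, read 1 -> (D,1)->write 1,move R,goto B. Now: state=B, head=1, tape[-2..2]=00100 (head:    ^)
Step 4: in state B at pos 1, read 0 -> (B,0)->write 0,move R,goto D. Now: state=D, head=2, tape[-2..3]=001000 (head:     ^)
Step 5: in state D at pos 2, read 0 -> (D,0)->write 1,move L,goto A. Now: state=A, head=1, tape[-2..3]=001010 (head:    ^)
Step 6: in state A at pos 1, read 0 -> (A,0)->write 1,move L,goto B. Now: state=B, head=0, tape[-2..3]=001110 (head:   ^)
Step 7: in state B at pos 0, read 1 -> (B,1)->write 0,move R,goto C. Now: state=C, head=1, tape[-2..3]=000110 (head:    ^)
Step 8: in state C at pos 1, read 1 -> (C,1)->write 0,move L,goto C. Now: state=C, head=0, tape[-2..3]=000010 (head:   ^)
Step 9: in state C at pos 0, read 0 -> (C,0)->write 1,move L,goto D. Now: state=D, head=-1, tape[-2..3]=001010 (head:  ^)
Step 10: in state D at pos -1, read 0 -> (D,0)->write 1,move L,goto A. Now: state=A, head=-2, tape[-3..3]=0011010 (head:  ^)
Step 11: in state A at pos -2, read 0 -> (A,0)->write 1,move L,goto B. Now: state=B, head=-3, tape[-4..3]=00111010 (head:  ^)
Step 12: in state B at pos -3, read 0 -> (B,0)->write 0,move R,goto D. Now: state=D, head=-2, tape[-4..3]=00111010 (head:   ^)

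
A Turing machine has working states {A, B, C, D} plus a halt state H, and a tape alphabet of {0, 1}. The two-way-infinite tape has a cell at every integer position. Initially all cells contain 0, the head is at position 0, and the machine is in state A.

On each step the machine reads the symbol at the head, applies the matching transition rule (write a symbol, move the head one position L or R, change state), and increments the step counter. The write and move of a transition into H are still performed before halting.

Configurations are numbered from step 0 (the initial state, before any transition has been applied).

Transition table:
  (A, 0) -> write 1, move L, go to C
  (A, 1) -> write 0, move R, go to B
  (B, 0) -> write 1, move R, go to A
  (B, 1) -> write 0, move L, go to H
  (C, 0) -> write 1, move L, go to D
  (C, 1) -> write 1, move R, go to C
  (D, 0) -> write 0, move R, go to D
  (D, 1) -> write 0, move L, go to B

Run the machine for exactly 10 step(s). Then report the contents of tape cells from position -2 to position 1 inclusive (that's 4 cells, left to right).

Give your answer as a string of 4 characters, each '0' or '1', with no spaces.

Step 1: in state A at pos 0, read 0 -> (A,0)->write 1,move L,goto C. Now: state=C, head=-1, tape[-2..1]=0010 (head:  ^)
Step 2: in state C at pos -1, read 0 -> (C,0)->write 1,move L,goto D. Now: state=D, head=-2, tape[-3..1]=00110 (head:  ^)
Step 3: in state D at pos -2, read 0 -> (D,0)->write 0,move R,goto D. Now: state=D, head=-1, tape[-3..1]=00110 (head:   ^)
Step 4: in state D at pos -1, read 1 -> (D,1)->write 0,move L,goto B. Now: state=B, head=-2, tape[-3..1]=00010 (head:  ^)
Step 5: in state B at pos -2, read 0 -> (B,0)->write 1,move R,goto A. Now: state=A, head=-1, tape[-3..1]=01010 (head:   ^)
Step 6: in state A at pos -1, read 0 -> (A,0)->write 1,move L,goto C. Now: state=C, head=-2, tape[-3..1]=01110 (head:  ^)
Step 7: in state C at pos -2, read 1 -> (C,1)->write 1,move R,goto C. Now: state=C, head=-1, tape[-3..1]=01110 (head:   ^)
Step 8: in state C at pos -1, read 1 -> (C,1)->write 1,move R,goto C. Now: state=C, head=0, tape[-3..1]=01110 (head:    ^)
Step 9: in state C at pos 0, read 1 -> (C,1)->write 1,move R,goto C. Now: state=C, head=1, tape[-3..2]=011100 (head:     ^)
Step 10: in state C at pos 1, read 0 -> (C,0)->write 1,move L,goto D. Now: state=D, head=0, tape[-3..2]=011110 (head:    ^)

Answer: 1111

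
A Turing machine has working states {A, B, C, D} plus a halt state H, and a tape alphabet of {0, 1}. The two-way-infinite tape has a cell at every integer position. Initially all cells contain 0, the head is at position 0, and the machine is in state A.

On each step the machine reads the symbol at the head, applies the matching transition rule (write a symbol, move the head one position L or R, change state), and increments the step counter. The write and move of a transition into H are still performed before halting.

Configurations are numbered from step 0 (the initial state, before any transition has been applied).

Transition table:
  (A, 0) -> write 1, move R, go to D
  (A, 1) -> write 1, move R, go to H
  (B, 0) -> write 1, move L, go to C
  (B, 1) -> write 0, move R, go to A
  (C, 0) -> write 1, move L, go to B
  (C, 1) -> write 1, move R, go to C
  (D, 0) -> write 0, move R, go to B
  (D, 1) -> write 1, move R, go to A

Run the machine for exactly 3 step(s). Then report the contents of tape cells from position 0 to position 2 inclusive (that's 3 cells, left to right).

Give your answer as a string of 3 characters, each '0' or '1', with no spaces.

Answer: 101

Derivation:
Step 1: in state A at pos 0, read 0 -> (A,0)->write 1,move R,goto D. Now: state=D, head=1, tape[-1..2]=0100 (head:   ^)
Step 2: in state D at pos 1, read 0 -> (D,0)->write 0,move R,goto B. Now: state=B, head=2, tape[-1..3]=01000 (head:    ^)
Step 3: in state B at pos 2, read 0 -> (B,0)->write 1,move L,goto C. Now: state=C, head=1, tape[-1..3]=01010 (head:   ^)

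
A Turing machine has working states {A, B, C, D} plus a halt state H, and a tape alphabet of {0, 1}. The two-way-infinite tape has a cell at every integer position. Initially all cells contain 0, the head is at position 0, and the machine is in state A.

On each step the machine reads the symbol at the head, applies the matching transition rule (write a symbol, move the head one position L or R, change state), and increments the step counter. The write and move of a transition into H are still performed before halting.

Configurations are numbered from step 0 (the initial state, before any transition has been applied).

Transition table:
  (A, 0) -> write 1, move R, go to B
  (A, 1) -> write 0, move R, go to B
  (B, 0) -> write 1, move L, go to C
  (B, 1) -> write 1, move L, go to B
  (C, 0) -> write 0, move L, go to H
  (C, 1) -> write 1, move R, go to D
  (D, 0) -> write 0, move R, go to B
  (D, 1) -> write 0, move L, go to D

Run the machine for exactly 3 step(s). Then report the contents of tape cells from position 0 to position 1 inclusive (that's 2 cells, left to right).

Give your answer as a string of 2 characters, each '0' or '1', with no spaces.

Answer: 11

Derivation:
Step 1: in state A at pos 0, read 0 -> (A,0)->write 1,move R,goto B. Now: state=B, head=1, tape[-1..2]=0100 (head:   ^)
Step 2: in state B at pos 1, read 0 -> (B,0)->write 1,move L,goto C. Now: state=C, head=0, tape[-1..2]=0110 (head:  ^)
Step 3: in state C at pos 0, read 1 -> (C,1)->write 1,move R,goto D. Now: state=D, head=1, tape[-1..2]=0110 (head:   ^)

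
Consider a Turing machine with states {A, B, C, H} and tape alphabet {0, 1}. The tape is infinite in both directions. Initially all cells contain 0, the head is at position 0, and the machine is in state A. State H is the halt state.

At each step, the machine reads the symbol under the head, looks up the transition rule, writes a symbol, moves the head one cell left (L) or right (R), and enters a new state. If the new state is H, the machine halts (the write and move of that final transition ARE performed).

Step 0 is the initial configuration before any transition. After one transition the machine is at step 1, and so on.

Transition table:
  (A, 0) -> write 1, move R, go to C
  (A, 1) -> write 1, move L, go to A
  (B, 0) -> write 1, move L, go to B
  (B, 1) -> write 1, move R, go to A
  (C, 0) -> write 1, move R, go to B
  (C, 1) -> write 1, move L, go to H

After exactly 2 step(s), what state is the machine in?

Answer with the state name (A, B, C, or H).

Answer: B

Derivation:
Step 1: in state A at pos 0, read 0 -> (A,0)->write 1,move R,goto C. Now: state=C, head=1, tape[-1..2]=0100 (head:   ^)
Step 2: in state C at pos 1, read 0 -> (C,0)->write 1,move R,goto B. Now: state=B, head=2, tape[-1..3]=01100 (head:    ^)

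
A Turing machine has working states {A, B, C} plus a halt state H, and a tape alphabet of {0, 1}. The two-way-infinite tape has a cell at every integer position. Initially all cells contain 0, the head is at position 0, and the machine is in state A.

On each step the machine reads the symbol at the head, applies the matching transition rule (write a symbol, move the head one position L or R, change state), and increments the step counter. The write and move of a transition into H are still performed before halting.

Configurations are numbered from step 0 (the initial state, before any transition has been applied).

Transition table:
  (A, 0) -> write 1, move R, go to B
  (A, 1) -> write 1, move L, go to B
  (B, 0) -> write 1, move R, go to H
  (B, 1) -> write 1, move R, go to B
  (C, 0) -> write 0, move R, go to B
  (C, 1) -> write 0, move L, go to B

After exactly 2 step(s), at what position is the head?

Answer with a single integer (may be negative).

Answer: 2

Derivation:
Step 1: in state A at pos 0, read 0 -> (A,0)->write 1,move R,goto B. Now: state=B, head=1, tape[-1..2]=0100 (head:   ^)
Step 2: in state B at pos 1, read 0 -> (B,0)->write 1,move R,goto H. Now: state=H, head=2, tape[-1..3]=01100 (head:    ^)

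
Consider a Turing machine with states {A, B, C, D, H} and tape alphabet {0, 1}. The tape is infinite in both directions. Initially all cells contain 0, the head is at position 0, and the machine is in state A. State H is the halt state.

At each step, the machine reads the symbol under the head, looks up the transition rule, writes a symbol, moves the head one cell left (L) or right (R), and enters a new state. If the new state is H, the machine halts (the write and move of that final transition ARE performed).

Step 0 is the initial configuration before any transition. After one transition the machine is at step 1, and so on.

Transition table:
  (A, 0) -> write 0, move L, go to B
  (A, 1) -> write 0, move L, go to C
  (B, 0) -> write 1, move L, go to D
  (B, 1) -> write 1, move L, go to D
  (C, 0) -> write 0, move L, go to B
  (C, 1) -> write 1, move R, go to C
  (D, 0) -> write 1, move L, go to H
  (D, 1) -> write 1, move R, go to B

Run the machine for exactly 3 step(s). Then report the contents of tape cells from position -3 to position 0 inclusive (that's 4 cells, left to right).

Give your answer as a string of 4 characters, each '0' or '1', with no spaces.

Answer: 0110

Derivation:
Step 1: in state A at pos 0, read 0 -> (A,0)->write 0,move L,goto B. Now: state=B, head=-1, tape[-2..1]=0000 (head:  ^)
Step 2: in state B at pos -1, read 0 -> (B,0)->write 1,move L,goto D. Now: state=D, head=-2, tape[-3..1]=00100 (head:  ^)
Step 3: in state D at pos -2, read 0 -> (D,0)->write 1,move L,goto H. Now: state=H, head=-3, tape[-4..1]=001100 (head:  ^)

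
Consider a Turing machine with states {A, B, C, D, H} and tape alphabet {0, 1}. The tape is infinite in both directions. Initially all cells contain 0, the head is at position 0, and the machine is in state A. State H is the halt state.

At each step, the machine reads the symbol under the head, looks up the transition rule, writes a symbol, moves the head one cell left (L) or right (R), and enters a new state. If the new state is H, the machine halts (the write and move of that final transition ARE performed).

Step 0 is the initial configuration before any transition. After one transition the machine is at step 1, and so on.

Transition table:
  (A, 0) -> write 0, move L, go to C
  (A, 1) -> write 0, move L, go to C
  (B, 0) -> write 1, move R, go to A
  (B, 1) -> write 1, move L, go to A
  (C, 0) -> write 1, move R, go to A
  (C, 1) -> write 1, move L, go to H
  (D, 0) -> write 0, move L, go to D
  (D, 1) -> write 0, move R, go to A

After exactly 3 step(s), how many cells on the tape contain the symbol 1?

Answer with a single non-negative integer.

Answer: 1

Derivation:
Step 1: in state A at pos 0, read 0 -> (A,0)->write 0,move L,goto C. Now: state=C, head=-1, tape[-2..1]=0000 (head:  ^)
Step 2: in state C at pos -1, read 0 -> (C,0)->write 1,move R,goto A. Now: state=A, head=0, tape[-2..1]=0100 (head:   ^)
Step 3: in state A at pos 0, read 0 -> (A,0)->write 0,move L,goto C. Now: state=C, head=-1, tape[-2..1]=0100 (head:  ^)
Cells containing 1 after step 3: {-1} -> 1 cell(s)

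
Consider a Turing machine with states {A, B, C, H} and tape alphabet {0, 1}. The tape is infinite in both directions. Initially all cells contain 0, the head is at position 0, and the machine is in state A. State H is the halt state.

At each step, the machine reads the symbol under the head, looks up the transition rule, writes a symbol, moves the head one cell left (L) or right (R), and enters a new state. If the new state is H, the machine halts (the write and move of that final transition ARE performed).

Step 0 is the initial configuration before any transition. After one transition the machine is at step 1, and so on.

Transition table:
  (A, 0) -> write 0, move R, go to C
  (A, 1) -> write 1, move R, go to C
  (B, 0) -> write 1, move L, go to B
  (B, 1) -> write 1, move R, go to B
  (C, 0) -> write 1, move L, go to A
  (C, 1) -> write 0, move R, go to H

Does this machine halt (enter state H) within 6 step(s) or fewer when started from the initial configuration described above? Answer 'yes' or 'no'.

Answer: yes

Derivation:
Step 1: in state A at pos 0, read 0 -> (A,0)->write 0,move R,goto C. Now: state=C, head=1, tape[-1..2]=0000 (head:   ^)
Step 2: in state C at pos 1, read 0 -> (C,0)->write 1,move L,goto A. Now: state=A, head=0, tape[-1..2]=0010 (head:  ^)
Step 3: in state A at pos 0, read 0 -> (A,0)->write 0,move R,goto C. Now: state=C, head=1, tape[-1..2]=0010 (head:   ^)
Step 4: in state C at pos 1, read 1 -> (C,1)->write 0,move R,goto H. Now: state=H, head=2, tape[-1..3]=00000 (head:    ^)
State H reached at step 4; 4 <= 6 -> yes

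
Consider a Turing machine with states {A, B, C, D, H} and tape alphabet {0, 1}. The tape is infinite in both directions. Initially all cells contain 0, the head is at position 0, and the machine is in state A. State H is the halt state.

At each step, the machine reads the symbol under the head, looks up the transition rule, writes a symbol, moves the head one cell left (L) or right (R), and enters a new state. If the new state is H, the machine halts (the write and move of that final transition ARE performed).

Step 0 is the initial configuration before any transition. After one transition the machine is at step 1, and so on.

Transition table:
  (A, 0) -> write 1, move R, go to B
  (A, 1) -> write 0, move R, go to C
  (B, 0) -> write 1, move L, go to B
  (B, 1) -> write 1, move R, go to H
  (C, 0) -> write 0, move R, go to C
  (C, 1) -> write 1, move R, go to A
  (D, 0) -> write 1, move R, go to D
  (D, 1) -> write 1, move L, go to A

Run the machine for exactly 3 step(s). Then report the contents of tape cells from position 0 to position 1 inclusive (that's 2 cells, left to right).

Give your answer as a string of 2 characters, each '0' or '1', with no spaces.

Step 1: in state A at pos 0, read 0 -> (A,0)->write 1,move R,goto B. Now: state=B, head=1, tape[-1..2]=0100 (head:   ^)
Step 2: in state B at pos 1, read 0 -> (B,0)->write 1,move L,goto B. Now: state=B, head=0, tape[-1..2]=0110 (head:  ^)
Step 3: in state B at pos 0, read 1 -> (B,1)->write 1,move R,goto H. Now: state=H, head=1, tape[-1..2]=0110 (head:   ^)

Answer: 11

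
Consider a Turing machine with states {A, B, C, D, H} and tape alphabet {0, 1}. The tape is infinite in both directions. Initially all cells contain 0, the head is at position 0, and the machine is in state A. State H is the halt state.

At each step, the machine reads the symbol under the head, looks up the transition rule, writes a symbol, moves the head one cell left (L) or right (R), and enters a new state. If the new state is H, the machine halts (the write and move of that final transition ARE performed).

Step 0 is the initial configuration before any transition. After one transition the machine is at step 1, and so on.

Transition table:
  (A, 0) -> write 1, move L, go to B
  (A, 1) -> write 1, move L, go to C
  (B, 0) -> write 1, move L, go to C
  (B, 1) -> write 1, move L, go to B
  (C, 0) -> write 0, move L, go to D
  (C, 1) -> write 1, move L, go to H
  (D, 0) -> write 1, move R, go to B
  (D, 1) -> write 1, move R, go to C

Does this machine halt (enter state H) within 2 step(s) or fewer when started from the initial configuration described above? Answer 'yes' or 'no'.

Answer: no

Derivation:
Step 1: in state A at pos 0, read 0 -> (A,0)->write 1,move L,goto B. Now: state=B, head=-1, tape[-2..1]=0010 (head:  ^)
Step 2: in state B at pos -1, read 0 -> (B,0)->write 1,move L,goto C. Now: state=C, head=-2, tape[-3..1]=00110 (head:  ^)
After 2 step(s): state = C (not H) -> not halted within 2 -> no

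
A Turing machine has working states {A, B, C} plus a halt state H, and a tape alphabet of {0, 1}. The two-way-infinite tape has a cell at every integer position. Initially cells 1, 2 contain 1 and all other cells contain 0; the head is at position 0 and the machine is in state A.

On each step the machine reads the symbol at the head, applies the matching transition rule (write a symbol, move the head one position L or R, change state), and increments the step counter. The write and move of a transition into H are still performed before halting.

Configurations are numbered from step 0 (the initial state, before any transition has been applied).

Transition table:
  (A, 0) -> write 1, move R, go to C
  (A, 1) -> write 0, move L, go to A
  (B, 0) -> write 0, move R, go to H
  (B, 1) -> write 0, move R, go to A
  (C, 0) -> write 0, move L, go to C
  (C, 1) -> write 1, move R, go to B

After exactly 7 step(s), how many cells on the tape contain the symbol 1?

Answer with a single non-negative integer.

Step 1: in state A at pos 0, read 0 -> (A,0)->write 1,move R,goto C. Now: state=C, head=1, tape[-1..3]=01110 (head:   ^)
Step 2: in state C at pos 1, read 1 -> (C,1)->write 1,move R,goto B. Now: state=B, head=2, tape[-1..3]=01110 (head:    ^)
Step 3: in state B at pos 2, read 1 -> (B,1)->write 0,move R,goto A. Now: state=A, head=3, tape[-1..4]=011000 (head:     ^)
Step 4: in state A at pos 3, read 0 -> (A,0)->write 1,move R,goto C. Now: state=C, head=4, tape[-1..5]=0110100 (head:      ^)
Step 5: in state C at pos 4, read 0 -> (C,0)->write 0,move L,goto C. Now: state=C, head=3, tape[-1..5]=0110100 (head:     ^)
Step 6: in state C at pos 3, read 1 -> (C,1)->write 1,move R,goto B. Now: state=B, head=4, tape[-1..5]=0110100 (head:      ^)
Step 7: in state B at pos 4, read 0 -> (B,0)->write 0,move R,goto H. Now: state=H, head=5, tape[-1..6]=01101000 (head:       ^)
Cells containing 1 after step 7: {0, 1, 3} -> 3 cell(s)

Answer: 3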